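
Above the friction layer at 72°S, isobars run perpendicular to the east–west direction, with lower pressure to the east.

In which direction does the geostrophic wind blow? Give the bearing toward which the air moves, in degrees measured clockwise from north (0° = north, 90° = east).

000°

The pressure-gradient force points toward the east (bearing 090°).
Geostrophic balance: in the Southern Hemisphere the Coriolis force deflects motion to the left, so the geostrophic wind blows 90° to the left of the pressure-gradient force (low pressure on the right).
Rotating 090° by 90° counterclockwise gives 000° — the wind blows toward the north.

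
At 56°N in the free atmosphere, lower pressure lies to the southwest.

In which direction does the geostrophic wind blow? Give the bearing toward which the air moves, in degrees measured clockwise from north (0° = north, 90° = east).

The pressure-gradient force points toward the southwest (bearing 225°).
Geostrophic balance: in the Northern Hemisphere the Coriolis force deflects motion to the right, so the geostrophic wind blows 90° to the right of the pressure-gradient force (low pressure on the left).
Rotating 225° by 90° clockwise gives 315° — the wind blows toward the northwest.

315°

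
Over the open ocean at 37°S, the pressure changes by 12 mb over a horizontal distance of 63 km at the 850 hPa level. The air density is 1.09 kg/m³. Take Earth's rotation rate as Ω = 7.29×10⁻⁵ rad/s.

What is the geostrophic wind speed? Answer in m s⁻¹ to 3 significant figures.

Coriolis parameter at 37°S:
f = 2Ω sin φ = 2 × 7.29×10⁻⁵ × sin 37° = 8.77×10⁻⁵ s⁻¹
Pressure gradient: |∂P/∂n| = 1200 Pa / 63000 m = 1.90×10⁻² Pa/m
Geostrophic balance (pressure-gradient force = Coriolis force):
V_g = (1/(fρ)) |∂P/∂n| = 1.90×10⁻² / (8.77×10⁻⁵ × 1.09) = 199 m/s

199 m s⁻¹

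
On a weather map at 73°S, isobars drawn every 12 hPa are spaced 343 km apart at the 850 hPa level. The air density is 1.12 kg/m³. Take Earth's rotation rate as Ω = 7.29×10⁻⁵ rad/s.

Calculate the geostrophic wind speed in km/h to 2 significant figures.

Coriolis parameter at 73°S:
f = 2Ω sin φ = 2 × 7.29×10⁻⁵ × sin 73° = 1.39×10⁻⁴ s⁻¹
Pressure gradient: |∂P/∂n| = 1200 Pa / 343000 m = 3.50×10⁻³ Pa/m
Geostrophic balance (pressure-gradient force = Coriolis force):
V_g = (1/(fρ)) |∂P/∂n| = 3.50×10⁻³ / (1.39×10⁻⁴ × 1.12) = 22.4 m/s
Converting: 22.4 m/s × 3.6 = 81 km/h

81 km/h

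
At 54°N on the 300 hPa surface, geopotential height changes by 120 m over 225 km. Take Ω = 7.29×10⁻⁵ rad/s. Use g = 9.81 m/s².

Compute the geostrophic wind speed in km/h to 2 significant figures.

Coriolis parameter at 54°N:
f = 2Ω sin φ = 2 × 7.29×10⁻⁵ × sin 54° = 1.18×10⁻⁴ s⁻¹
Height gradient: |∂Z/∂n| = 120 m / 225000 m = 5.33×10⁻⁴
On a pressure surface, geostrophic balance gives V_g = (g/f)|∂Z/∂n|:
V_g = 9.81 × 5.33×10⁻⁴ / 1.18×10⁻⁴ = 44.4 m/s
Converting: 44.4 m/s × 3.6 = 160 km/h

160 km/h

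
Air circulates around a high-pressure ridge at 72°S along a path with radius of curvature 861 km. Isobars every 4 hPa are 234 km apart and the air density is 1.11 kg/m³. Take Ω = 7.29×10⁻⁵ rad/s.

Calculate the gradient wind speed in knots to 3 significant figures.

Coriolis parameter at 72°S:
f = 2Ω sin φ = 2 × 7.29×10⁻⁵ × sin 72° = 1.39×10⁻⁴ s⁻¹
Pressure gradient: |∂P/∂n| = 400 Pa / 234000 m = 1.71×10⁻³ Pa/m
Geostrophic speed: V_g = |∂P/∂n|/(fρ) = 1.71×10⁻³/(1.39×10⁻⁴ × 1.11) = 11.1 m/s
Around a high, pressure-gradient force acts outward with centrifugal, so Coriolis balances both:
fV = (1/ρ)|∂P/∂n| + V²/R  →  V² − fR·V + fR·V_g = 0
With fR = 1.39×10⁻⁴ × 861×10³ m = 119 m/s:
V = [fR − √((fR)² − 4 fR V_g)]/2 = [119 − √(119² − 4×119×11.1)]/2 = 12.4 m/s
Supergeostrophic (V > V_g = 11.1 m/s), as expected around a high.
Converting: 12.4 m/s × 1.944 = 24.1 knots

24.1 knots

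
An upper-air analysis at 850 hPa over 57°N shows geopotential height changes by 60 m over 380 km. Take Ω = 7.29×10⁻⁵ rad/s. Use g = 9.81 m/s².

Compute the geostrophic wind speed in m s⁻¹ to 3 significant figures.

Coriolis parameter at 57°N:
f = 2Ω sin φ = 2 × 7.29×10⁻⁵ × sin 57° = 1.22×10⁻⁴ s⁻¹
Height gradient: |∂Z/∂n| = 60 m / 380000 m = 1.58×10⁻⁴
On a pressure surface, geostrophic balance gives V_g = (g/f)|∂Z/∂n|:
V_g = 9.81 × 1.58×10⁻⁴ / 1.22×10⁻⁴ = 12.7 m/s

12.7 m s⁻¹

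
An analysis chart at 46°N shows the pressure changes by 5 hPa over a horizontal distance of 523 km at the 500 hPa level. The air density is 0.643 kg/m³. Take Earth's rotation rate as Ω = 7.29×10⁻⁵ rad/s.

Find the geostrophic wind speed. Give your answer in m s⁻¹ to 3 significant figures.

14.2 m s⁻¹

Coriolis parameter at 46°N:
f = 2Ω sin φ = 2 × 7.29×10⁻⁵ × sin 46° = 1.05×10⁻⁴ s⁻¹
Pressure gradient: |∂P/∂n| = 500 Pa / 523000 m = 9.56×10⁻⁴ Pa/m
Geostrophic balance (pressure-gradient force = Coriolis force):
V_g = (1/(fρ)) |∂P/∂n| = 9.56×10⁻⁴ / (1.05×10⁻⁴ × 0.643) = 14.2 m/s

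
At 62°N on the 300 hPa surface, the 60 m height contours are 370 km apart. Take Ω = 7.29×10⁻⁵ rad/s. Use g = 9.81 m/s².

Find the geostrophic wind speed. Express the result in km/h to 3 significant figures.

Coriolis parameter at 62°N:
f = 2Ω sin φ = 2 × 7.29×10⁻⁵ × sin 62° = 1.29×10⁻⁴ s⁻¹
Height gradient: |∂Z/∂n| = 60 m / 370000 m = 1.62×10⁻⁴
On a pressure surface, geostrophic balance gives V_g = (g/f)|∂Z/∂n|:
V_g = 9.81 × 1.62×10⁻⁴ / 1.29×10⁻⁴ = 12.4 m/s
Converting: 12.4 m/s × 3.6 = 44.5 km/h

44.5 km/h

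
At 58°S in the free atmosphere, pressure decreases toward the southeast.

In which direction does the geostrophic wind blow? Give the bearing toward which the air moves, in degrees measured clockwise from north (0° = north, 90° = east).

The pressure-gradient force points toward the southeast (bearing 135°).
Geostrophic balance: in the Southern Hemisphere the Coriolis force deflects motion to the left, so the geostrophic wind blows 90° to the left of the pressure-gradient force (low pressure on the right).
Rotating 135° by 90° counterclockwise gives 045° — the wind blows toward the northeast.

045°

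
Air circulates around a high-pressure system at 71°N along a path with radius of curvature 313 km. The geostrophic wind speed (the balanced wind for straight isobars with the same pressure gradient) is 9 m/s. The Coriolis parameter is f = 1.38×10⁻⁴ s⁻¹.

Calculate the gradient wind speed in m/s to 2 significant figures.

Around a high, pressure-gradient force acts outward with centrifugal, so Coriolis balances both:
fV = (1/ρ)|∂P/∂n| + V²/R  →  V² − fR·V + fR·V_g = 0
With fR = 1.38×10⁻⁴ × 313×10³ m = 43.2 m/s:
V = [fR − √((fR)² − 4 fR V_g)]/2 = [43.2 − √(43.2² − 4×43.2×9)]/2 = 12.8 m/s
Supergeostrophic (V > V_g = 9 m/s), as expected around a high.

13 m/s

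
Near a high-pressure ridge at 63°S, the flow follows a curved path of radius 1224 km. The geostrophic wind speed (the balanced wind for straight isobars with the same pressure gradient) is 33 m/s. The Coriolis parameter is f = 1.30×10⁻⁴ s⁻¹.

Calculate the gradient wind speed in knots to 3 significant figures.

90.8 knots

Around a high, pressure-gradient force acts outward with centrifugal, so Coriolis balances both:
fV = (1/ρ)|∂P/∂n| + V²/R  →  V² − fR·V + fR·V_g = 0
With fR = 1.30×10⁻⁴ × 1224×10³ m = 159 m/s:
V = [fR − √((fR)² − 4 fR V_g)]/2 = [159 − √(159² − 4×159×33)]/2 = 46.7 m/s
Supergeostrophic (V > V_g = 33 m/s), as expected around a high.
Converting: 46.7 m/s × 1.944 = 90.8 knots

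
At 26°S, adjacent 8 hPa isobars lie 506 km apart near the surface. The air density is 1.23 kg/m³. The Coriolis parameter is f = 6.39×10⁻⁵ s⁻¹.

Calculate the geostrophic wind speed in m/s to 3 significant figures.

20.1 m/s

Pressure gradient: |∂P/∂n| = 800 Pa / 506000 m = 1.58×10⁻³ Pa/m
Geostrophic balance (pressure-gradient force = Coriolis force):
V_g = (1/(fρ)) |∂P/∂n| = 1.58×10⁻³ / (6.39×10⁻⁵ × 1.23) = 20.1 m/s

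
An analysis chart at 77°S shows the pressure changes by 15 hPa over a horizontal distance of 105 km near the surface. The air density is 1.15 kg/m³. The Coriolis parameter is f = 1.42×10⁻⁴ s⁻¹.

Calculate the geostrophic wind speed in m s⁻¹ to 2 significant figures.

87 m s⁻¹

Pressure gradient: |∂P/∂n| = 1500 Pa / 105000 m = 1.43×10⁻² Pa/m
Geostrophic balance (pressure-gradient force = Coriolis force):
V_g = (1/(fρ)) |∂P/∂n| = 1.43×10⁻² / (1.42×10⁻⁴ × 1.15) = 87.5 m/s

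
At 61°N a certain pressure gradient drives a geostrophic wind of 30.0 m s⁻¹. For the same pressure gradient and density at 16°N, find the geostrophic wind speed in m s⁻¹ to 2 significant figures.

95 m s⁻¹

With the same pressure gradient and density, V_g ∝ 1/f ∝ 1/sin φ.
V₂ = V₁ · sin φ₁ / sin φ₂ = 30.0 × sin 61° / sin 16°
V₂ = 30.0 × 0.8746/0.2756 = 95 m s⁻¹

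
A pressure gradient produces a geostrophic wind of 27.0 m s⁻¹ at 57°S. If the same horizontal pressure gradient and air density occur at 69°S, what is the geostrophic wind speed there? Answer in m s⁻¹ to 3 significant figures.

24.3 m s⁻¹

With the same pressure gradient and density, V_g ∝ 1/f ∝ 1/sin φ.
V₂ = V₁ · sin φ₁ / sin φ₂ = 27.0 × sin 57° / sin 69°
V₂ = 27.0 × 0.8387/0.9336 = 24.3 m s⁻¹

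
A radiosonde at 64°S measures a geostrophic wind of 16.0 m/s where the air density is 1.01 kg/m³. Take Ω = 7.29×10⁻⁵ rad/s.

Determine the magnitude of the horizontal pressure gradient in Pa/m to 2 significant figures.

2.1×10⁻³ Pa/m

Coriolis parameter at 64°S:
f = 2Ω sin φ = 2 × 7.29×10⁻⁵ × sin 64° = 1.31×10⁻⁴ s⁻¹
Geostrophic balance rearranged: |∂P/∂n| = f ρ V_g
|∂P/∂n| = 1.31×10⁻⁴ × 1.01 × 16.0 = 2.12×10⁻³ Pa/m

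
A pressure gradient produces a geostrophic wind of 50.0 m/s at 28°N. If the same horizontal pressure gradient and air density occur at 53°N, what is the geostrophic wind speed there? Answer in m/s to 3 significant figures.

With the same pressure gradient and density, V_g ∝ 1/f ∝ 1/sin φ.
V₂ = V₁ · sin φ₁ / sin φ₂ = 50.0 × sin 28° / sin 53°
V₂ = 50.0 × 0.4695/0.7986 = 29.4 m/s

29.4 m/s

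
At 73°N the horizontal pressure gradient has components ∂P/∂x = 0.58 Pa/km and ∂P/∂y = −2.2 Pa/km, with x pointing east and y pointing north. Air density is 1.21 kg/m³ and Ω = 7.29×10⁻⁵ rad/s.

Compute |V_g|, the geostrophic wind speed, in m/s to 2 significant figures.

Coriolis parameter at 73°N:
f = 2Ω sin φ = 2 × 7.29×10⁻⁵ × sin 73° = 1.39×10⁻⁴ s⁻¹
Component geostrophic relations (x east, y north):
u_g = −(1/(fρ)) ∂P/∂y,  v_g = (1/(fρ)) ∂P/∂x
u_g = −(−2.2×10⁻³)/(1.39×10⁻⁴ × 1.21) = 13.0 m/s;  v_g = (0.58×10⁻³)/(1.39×10⁻⁴ × 1.21) = 3.44 m/s
|V_g| = √(u_g² + v_g²) = 13.5 m/s

13 m/s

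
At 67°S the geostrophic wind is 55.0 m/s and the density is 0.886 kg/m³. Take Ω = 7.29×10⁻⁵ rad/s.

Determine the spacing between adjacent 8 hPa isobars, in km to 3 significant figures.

Coriolis parameter at 67°S:
f = 2Ω sin φ = 2 × 7.29×10⁻⁵ × sin 67° = 1.34×10⁻⁴ s⁻¹
Geostrophic balance rearranged: |∂P/∂n| = f ρ V_g
|∂P/∂n| = 1.34×10⁻⁴ × 0.886 × 55.0 = 6.54×10⁻³ Pa/m
Isobar spacing: Δn = ΔP/|∂P/∂n| = 800 Pa / 6.54×10⁻³ Pa/m = 122324 m ≈ 122 km

122 km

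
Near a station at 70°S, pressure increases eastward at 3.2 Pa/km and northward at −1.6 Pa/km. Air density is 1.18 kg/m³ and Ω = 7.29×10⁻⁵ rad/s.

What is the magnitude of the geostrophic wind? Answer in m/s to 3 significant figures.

Coriolis parameter at 70°S:
f = 2Ω sin φ = 2 × 7.29×10⁻⁵ × sin 70° = 1.37×10⁻⁴ s⁻¹
In the Southern Hemisphere f is negative: f = −1.37×10⁻⁴ s⁻¹.
Component geostrophic relations (x east, y north):
u_g = −(1/(fρ)) ∂P/∂y,  v_g = (1/(fρ)) ∂P/∂x
u_g = −(−1.6×10⁻³)/(−1.37×10⁻⁴ × 1.18) = −9.90 m/s;  v_g = (3.2×10⁻³)/(−1.37×10⁻⁴ × 1.18) = −19.8 m/s
|V_g| = √(u_g² + v_g²) = 22.1 m/s

22.1 m/s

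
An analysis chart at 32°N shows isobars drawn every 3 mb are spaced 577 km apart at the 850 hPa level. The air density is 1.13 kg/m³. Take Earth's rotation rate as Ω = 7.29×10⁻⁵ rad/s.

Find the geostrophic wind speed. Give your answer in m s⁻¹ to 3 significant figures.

5.96 m s⁻¹

Coriolis parameter at 32°N:
f = 2Ω sin φ = 2 × 7.29×10⁻⁵ × sin 32° = 7.73×10⁻⁵ s⁻¹
Pressure gradient: |∂P/∂n| = 300 Pa / 577000 m = 5.20×10⁻⁴ Pa/m
Geostrophic balance (pressure-gradient force = Coriolis force):
V_g = (1/(fρ)) |∂P/∂n| = 5.20×10⁻⁴ / (7.73×10⁻⁵ × 1.13) = 5.96 m/s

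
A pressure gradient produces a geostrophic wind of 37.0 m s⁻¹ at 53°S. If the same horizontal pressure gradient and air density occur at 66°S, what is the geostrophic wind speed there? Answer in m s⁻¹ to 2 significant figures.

With the same pressure gradient and density, V_g ∝ 1/f ∝ 1/sin φ.
V₂ = V₁ · sin φ₁ / sin φ₂ = 37.0 × sin 53° / sin 66°
V₂ = 37.0 × 0.7986/0.9135 = 32 m s⁻¹

32 m s⁻¹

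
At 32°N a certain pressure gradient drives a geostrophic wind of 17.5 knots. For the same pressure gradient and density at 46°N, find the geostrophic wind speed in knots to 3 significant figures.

With the same pressure gradient and density, V_g ∝ 1/f ∝ 1/sin φ.
V₂ = V₁ · sin φ₁ / sin φ₂ = 17.5 × sin 32° / sin 46°
V₂ = 17.5 × 0.5299/0.7193 = 12.9 knots

12.9 knots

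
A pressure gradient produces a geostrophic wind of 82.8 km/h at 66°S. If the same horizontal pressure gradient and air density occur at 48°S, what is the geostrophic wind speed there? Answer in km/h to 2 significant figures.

100 km/h

With the same pressure gradient and density, V_g ∝ 1/f ∝ 1/sin φ.
V₂ = V₁ · sin φ₁ / sin φ₂ = 82.8 × sin 66° / sin 48°
V₂ = 82.8 × 0.9135/0.7431 = 100 km/h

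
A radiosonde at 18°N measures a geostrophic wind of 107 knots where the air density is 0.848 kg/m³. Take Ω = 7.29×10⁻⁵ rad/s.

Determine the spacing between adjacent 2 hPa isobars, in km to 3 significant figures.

95.1 km

Coriolis parameter at 18°N:
f = 2Ω sin φ = 2 × 7.29×10⁻⁵ × sin 18° = 4.51×10⁻⁵ s⁻¹
Wind speed in SI: 107 knots = 55.0 m/s
Geostrophic balance rearranged: |∂P/∂n| = f ρ V_g
|∂P/∂n| = 4.51×10⁻⁵ × 0.848 × 55.0 = 2.10×10⁻³ Pa/m
Isobar spacing: Δn = ΔP/|∂P/∂n| = 200 Pa / 2.10×10⁻³ Pa/m = 95098 m ≈ 95.1 km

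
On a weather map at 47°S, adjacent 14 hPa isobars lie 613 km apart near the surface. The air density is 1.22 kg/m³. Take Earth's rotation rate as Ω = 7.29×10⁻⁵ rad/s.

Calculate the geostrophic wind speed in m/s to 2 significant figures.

18 m/s

Coriolis parameter at 47°S:
f = 2Ω sin φ = 2 × 7.29×10⁻⁵ × sin 47° = 1.07×10⁻⁴ s⁻¹
Pressure gradient: |∂P/∂n| = 1400 Pa / 613000 m = 2.28×10⁻³ Pa/m
Geostrophic balance (pressure-gradient force = Coriolis force):
V_g = (1/(fρ)) |∂P/∂n| = 2.28×10⁻³ / (1.07×10⁻⁴ × 1.22) = 17.6 m/s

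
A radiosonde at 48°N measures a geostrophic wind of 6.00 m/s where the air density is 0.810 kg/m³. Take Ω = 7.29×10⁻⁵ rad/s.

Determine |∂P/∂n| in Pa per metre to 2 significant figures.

Coriolis parameter at 48°N:
f = 2Ω sin φ = 2 × 7.29×10⁻⁵ × sin 48° = 1.08×10⁻⁴ s⁻¹
Geostrophic balance rearranged: |∂P/∂n| = f ρ V_g
|∂P/∂n| = 1.08×10⁻⁴ × 0.810 × 6.00 = 5.27×10⁻⁴ Pa/m

5.3×10⁻⁴ Pa/m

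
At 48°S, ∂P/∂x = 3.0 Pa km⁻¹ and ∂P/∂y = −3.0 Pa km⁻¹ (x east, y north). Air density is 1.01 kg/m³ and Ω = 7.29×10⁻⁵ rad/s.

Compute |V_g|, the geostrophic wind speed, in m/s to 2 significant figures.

39 m/s

Coriolis parameter at 48°S:
f = 2Ω sin φ = 2 × 7.29×10⁻⁵ × sin 48° = 1.08×10⁻⁴ s⁻¹
In the Southern Hemisphere f is negative: f = −1.08×10⁻⁴ s⁻¹.
Component geostrophic relations (x east, y north):
u_g = −(1/(fρ)) ∂P/∂y,  v_g = (1/(fρ)) ∂P/∂x
u_g = −(−3.0×10⁻³)/(−1.08×10⁻⁴ × 1.01) = −27.4 m/s;  v_g = (3.0×10⁻³)/(−1.08×10⁻⁴ × 1.01) = −27.4 m/s
|V_g| = √(u_g² + v_g²) = 38.8 m/s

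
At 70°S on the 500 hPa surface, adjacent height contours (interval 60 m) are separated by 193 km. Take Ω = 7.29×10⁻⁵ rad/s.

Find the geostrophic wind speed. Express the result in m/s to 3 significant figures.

22.3 m/s

Coriolis parameter at 70°S:
f = 2Ω sin φ = 2 × 7.29×10⁻⁵ × sin 70° = 1.37×10⁻⁴ s⁻¹
Height gradient: |∂Z/∂n| = 60 m / 193000 m = 3.11×10⁻⁴
On a pressure surface, geostrophic balance gives V_g = (g/f)|∂Z/∂n|:
V_g = 9.81 × 3.11×10⁻⁴ / 1.37×10⁻⁴ = 22.3 m/s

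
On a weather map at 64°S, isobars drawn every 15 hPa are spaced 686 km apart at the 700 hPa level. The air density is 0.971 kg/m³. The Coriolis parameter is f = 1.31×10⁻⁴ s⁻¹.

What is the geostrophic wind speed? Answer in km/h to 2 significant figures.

62 km/h

Pressure gradient: |∂P/∂n| = 1500 Pa / 686000 m = 2.19×10⁻³ Pa/m
Geostrophic balance (pressure-gradient force = Coriolis force):
V_g = (1/(fρ)) |∂P/∂n| = 2.19×10⁻³ / (1.31×10⁻⁴ × 0.971) = 17.2 m/s
Converting: 17.2 m/s × 3.6 = 62 km/h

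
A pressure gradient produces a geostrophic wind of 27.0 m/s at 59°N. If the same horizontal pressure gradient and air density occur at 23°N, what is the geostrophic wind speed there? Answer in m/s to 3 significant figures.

With the same pressure gradient and density, V_g ∝ 1/f ∝ 1/sin φ.
V₂ = V₁ · sin φ₁ / sin φ₂ = 27.0 × sin 59° / sin 23°
V₂ = 27.0 × 0.8572/0.3907 = 59.2 m/s

59.2 m/s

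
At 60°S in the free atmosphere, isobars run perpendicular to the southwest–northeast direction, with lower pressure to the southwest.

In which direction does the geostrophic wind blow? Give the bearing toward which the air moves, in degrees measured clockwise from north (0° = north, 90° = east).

The pressure-gradient force points toward the southwest (bearing 225°).
Geostrophic balance: in the Southern Hemisphere the Coriolis force deflects motion to the left, so the geostrophic wind blows 90° to the left of the pressure-gradient force (low pressure on the right).
Rotating 225° by 90° counterclockwise gives 135° — the wind blows toward the southeast.

135°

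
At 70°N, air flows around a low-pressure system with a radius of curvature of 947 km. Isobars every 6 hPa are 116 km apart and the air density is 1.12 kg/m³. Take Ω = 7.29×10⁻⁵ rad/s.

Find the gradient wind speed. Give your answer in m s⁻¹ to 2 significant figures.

Coriolis parameter at 70°N:
f = 2Ω sin φ = 2 × 7.29×10⁻⁵ × sin 70° = 1.37×10⁻⁴ s⁻¹
Pressure gradient: |∂P/∂n| = 600 Pa / 116000 m = 5.17×10⁻³ Pa/m
Geostrophic speed: V_g = |∂P/∂n|/(fρ) = 5.17×10⁻³/(1.37×10⁻⁴ × 1.12) = 33.7 m/s
Around a low, centrifugal force acts outward with Coriolis, so pressure-gradient force balances both:
(1/ρ)|∂P/∂n| = fV + V²/R  →  V² + fR·V − fR·V_g = 0
With fR = 1.37×10⁻⁴ × 947×10³ m = 130 m/s:
V = [−fR + √((fR)² + 4 fR V_g)]/2 = [−130 + √(130² + 4×130×33.7)]/2 = 27.8 m/s
Subgeostrophic (V < V_g = 33.7 m/s), as expected around a low.

28 m s⁻¹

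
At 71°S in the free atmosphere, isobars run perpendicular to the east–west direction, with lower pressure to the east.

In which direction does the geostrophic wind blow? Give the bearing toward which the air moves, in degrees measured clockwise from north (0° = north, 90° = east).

The pressure-gradient force points toward the east (bearing 090°).
Geostrophic balance: in the Southern Hemisphere the Coriolis force deflects motion to the left, so the geostrophic wind blows 90° to the left of the pressure-gradient force (low pressure on the right).
Rotating 090° by 90° counterclockwise gives 000° — the wind blows toward the north.

000°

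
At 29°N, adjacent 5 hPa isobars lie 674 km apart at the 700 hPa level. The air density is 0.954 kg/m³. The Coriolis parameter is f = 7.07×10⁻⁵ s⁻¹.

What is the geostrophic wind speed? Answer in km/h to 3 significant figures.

Pressure gradient: |∂P/∂n| = 500 Pa / 674000 m = 7.42×10⁻⁴ Pa/m
Geostrophic balance (pressure-gradient force = Coriolis force):
V_g = (1/(fρ)) |∂P/∂n| = 7.42×10⁻⁴ / (7.07×10⁻⁵ × 0.954) = 11.0 m/s
Converting: 11.0 m/s × 3.6 = 39.6 km/h

39.6 km/h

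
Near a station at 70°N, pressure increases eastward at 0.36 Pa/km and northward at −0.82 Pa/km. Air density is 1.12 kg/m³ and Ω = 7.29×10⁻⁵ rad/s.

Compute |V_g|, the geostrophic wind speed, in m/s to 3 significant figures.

5.84 m/s

Coriolis parameter at 70°N:
f = 2Ω sin φ = 2 × 7.29×10⁻⁵ × sin 70° = 1.37×10⁻⁴ s⁻¹
Component geostrophic relations (x east, y north):
u_g = −(1/(fρ)) ∂P/∂y,  v_g = (1/(fρ)) ∂P/∂x
u_g = −(−0.82×10⁻³)/(1.37×10⁻⁴ × 1.12) = 5.34 m/s;  v_g = (0.36×10⁻³)/(1.37×10⁻⁴ × 1.12) = 2.35 m/s
|V_g| = √(u_g² + v_g²) = 5.84 m/s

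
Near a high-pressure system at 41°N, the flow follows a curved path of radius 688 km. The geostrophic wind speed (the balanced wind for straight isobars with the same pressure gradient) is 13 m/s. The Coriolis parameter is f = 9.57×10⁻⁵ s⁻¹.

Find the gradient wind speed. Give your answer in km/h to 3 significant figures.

64.2 km/h

Around a high, pressure-gradient force acts outward with centrifugal, so Coriolis balances both:
fV = (1/ρ)|∂P/∂n| + V²/R  →  V² − fR·V + fR·V_g = 0
With fR = 9.57×10⁻⁵ × 688×10³ m = 65.8 m/s:
V = [fR − √((fR)² − 4 fR V_g)]/2 = [65.8 − √(65.8² − 4×65.8×13)]/2 = 17.8 m/s
Supergeostrophic (V > V_g = 13 m/s), as expected around a high.
Converting: 17.8 m/s × 3.6 = 64.2 km/h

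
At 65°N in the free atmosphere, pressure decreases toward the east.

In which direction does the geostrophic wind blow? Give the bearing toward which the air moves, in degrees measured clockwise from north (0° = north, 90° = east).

The pressure-gradient force points toward the east (bearing 090°).
Geostrophic balance: in the Northern Hemisphere the Coriolis force deflects motion to the right, so the geostrophic wind blows 90° to the right of the pressure-gradient force (low pressure on the left).
Rotating 090° by 90° clockwise gives 180° — the wind blows toward the south.

180°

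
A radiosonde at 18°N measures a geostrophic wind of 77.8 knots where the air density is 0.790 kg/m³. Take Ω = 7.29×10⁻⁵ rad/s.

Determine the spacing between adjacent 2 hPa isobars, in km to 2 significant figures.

Coriolis parameter at 18°N:
f = 2Ω sin φ = 2 × 7.29×10⁻⁵ × sin 18° = 4.51×10⁻⁵ s⁻¹
Wind speed in SI: 77.8 knots = 40.0 m/s
Geostrophic balance rearranged: |∂P/∂n| = f ρ V_g
|∂P/∂n| = 4.51×10⁻⁵ × 0.790 × 40.0 = 1.42×10⁻³ Pa/m
Isobar spacing: Δn = ΔP/|∂P/∂n| = 200 Pa / 1.42×10⁻³ Pa/m = 140393 m ≈ 140 km

140 km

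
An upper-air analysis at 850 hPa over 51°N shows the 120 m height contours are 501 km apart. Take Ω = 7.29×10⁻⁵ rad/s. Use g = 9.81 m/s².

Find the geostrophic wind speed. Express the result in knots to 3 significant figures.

40.3 knots

Coriolis parameter at 51°N:
f = 2Ω sin φ = 2 × 7.29×10⁻⁵ × sin 51° = 1.13×10⁻⁴ s⁻¹
Height gradient: |∂Z/∂n| = 120 m / 501000 m = 2.40×10⁻⁴
On a pressure surface, geostrophic balance gives V_g = (g/f)|∂Z/∂n|:
V_g = 9.81 × 2.40×10⁻⁴ / 1.13×10⁻⁴ = 20.7 m/s
Converting: 20.7 m/s × 1.944 = 40.3 knots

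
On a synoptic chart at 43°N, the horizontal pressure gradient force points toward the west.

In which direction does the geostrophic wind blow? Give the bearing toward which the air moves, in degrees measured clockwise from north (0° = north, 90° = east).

000°

The pressure-gradient force points toward the west (bearing 270°).
Geostrophic balance: in the Northern Hemisphere the Coriolis force deflects motion to the right, so the geostrophic wind blows 90° to the right of the pressure-gradient force (low pressure on the left).
Rotating 270° by 90° clockwise gives 000° — the wind blows toward the north.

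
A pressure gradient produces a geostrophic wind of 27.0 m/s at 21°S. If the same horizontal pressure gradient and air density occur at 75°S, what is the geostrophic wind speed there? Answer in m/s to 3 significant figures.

10.0 m/s

With the same pressure gradient and density, V_g ∝ 1/f ∝ 1/sin φ.
V₂ = V₁ · sin φ₁ / sin φ₂ = 27.0 × sin 21° / sin 75°
V₂ = 27.0 × 0.3584/0.9659 = 10.0 m/s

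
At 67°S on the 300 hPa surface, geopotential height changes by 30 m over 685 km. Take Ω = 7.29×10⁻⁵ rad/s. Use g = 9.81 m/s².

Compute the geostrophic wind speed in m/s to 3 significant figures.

Coriolis parameter at 67°S:
f = 2Ω sin φ = 2 × 7.29×10⁻⁵ × sin 67° = 1.34×10⁻⁴ s⁻¹
Height gradient: |∂Z/∂n| = 30 m / 685000 m = 4.38×10⁻⁵
On a pressure surface, geostrophic balance gives V_g = (g/f)|∂Z/∂n|:
V_g = 9.81 × 4.38×10⁻⁵ / 1.34×10⁻⁴ = 3.20 m/s

3.20 m/s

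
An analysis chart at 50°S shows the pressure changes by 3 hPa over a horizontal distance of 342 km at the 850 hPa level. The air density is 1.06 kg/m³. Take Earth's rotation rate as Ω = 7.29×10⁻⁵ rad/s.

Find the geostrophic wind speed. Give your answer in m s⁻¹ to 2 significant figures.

7.4 m s⁻¹

Coriolis parameter at 50°S:
f = 2Ω sin φ = 2 × 7.29×10⁻⁵ × sin 50° = 1.12×10⁻⁴ s⁻¹
Pressure gradient: |∂P/∂n| = 300 Pa / 342000 m = 8.77×10⁻⁴ Pa/m
Geostrophic balance (pressure-gradient force = Coriolis force):
V_g = (1/(fρ)) |∂P/∂n| = 8.77×10⁻⁴ / (1.12×10⁻⁴ × 1.06) = 7.41 m/s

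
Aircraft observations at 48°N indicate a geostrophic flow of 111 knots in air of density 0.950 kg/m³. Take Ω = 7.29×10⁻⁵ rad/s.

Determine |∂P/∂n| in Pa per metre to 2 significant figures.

5.9×10⁻³ Pa/m

Coriolis parameter at 48°N:
f = 2Ω sin φ = 2 × 7.29×10⁻⁵ × sin 48° = 1.08×10⁻⁴ s⁻¹
Wind speed in SI: 111 knots = 57.1 m/s
Geostrophic balance rearranged: |∂P/∂n| = f ρ V_g
|∂P/∂n| = 1.08×10⁻⁴ × 0.950 × 57.1 = 5.88×10⁻³ Pa/m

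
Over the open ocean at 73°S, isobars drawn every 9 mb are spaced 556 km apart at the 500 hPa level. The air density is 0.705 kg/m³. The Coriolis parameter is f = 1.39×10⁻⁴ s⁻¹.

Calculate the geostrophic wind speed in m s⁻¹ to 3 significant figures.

16.5 m s⁻¹

Pressure gradient: |∂P/∂n| = 900 Pa / 556000 m = 1.62×10⁻³ Pa/m
Geostrophic balance (pressure-gradient force = Coriolis force):
V_g = (1/(fρ)) |∂P/∂n| = 1.62×10⁻³ / (1.39×10⁻⁴ × 0.705) = 16.5 m/s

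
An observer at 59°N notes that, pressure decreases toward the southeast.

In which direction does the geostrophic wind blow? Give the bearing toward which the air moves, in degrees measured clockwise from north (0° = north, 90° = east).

The pressure-gradient force points toward the southeast (bearing 135°).
Geostrophic balance: in the Northern Hemisphere the Coriolis force deflects motion to the right, so the geostrophic wind blows 90° to the right of the pressure-gradient force (low pressure on the left).
Rotating 135° by 90° clockwise gives 225° — the wind blows toward the southwest.

225°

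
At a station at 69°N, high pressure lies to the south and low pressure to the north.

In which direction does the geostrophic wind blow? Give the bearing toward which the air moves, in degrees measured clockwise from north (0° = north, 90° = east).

090°

The pressure-gradient force points toward the north (bearing 000°).
Geostrophic balance: in the Northern Hemisphere the Coriolis force deflects motion to the right, so the geostrophic wind blows 90° to the right of the pressure-gradient force (low pressure on the left).
Rotating 000° by 90° clockwise gives 090° — the wind blows toward the east.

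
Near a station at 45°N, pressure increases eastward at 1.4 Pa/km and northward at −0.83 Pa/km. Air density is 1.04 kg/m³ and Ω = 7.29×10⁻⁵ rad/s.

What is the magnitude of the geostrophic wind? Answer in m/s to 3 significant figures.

15.2 m/s

Coriolis parameter at 45°N:
f = 2Ω sin φ = 2 × 7.29×10⁻⁵ × sin 45° = 1.03×10⁻⁴ s⁻¹
Component geostrophic relations (x east, y north):
u_g = −(1/(fρ)) ∂P/∂y,  v_g = (1/(fρ)) ∂P/∂x
u_g = −(−0.83×10⁻³)/(1.03×10⁻⁴ × 1.04) = 7.74 m/s;  v_g = (1.4×10⁻³)/(1.03×10⁻⁴ × 1.04) = 13.1 m/s
|V_g| = √(u_g² + v_g²) = 15.2 m/s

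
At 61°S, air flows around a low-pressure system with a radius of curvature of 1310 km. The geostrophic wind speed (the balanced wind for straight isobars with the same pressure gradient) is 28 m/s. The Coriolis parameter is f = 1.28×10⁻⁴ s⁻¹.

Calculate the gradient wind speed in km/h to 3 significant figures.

88.0 km/h

Around a low, centrifugal force acts outward with Coriolis, so pressure-gradient force balances both:
(1/ρ)|∂P/∂n| = fV + V²/R  →  V² + fR·V − fR·V_g = 0
With fR = 1.28×10⁻⁴ × 1310×10³ m = 168 m/s:
V = [−fR + √((fR)² + 4 fR V_g)]/2 = [−168 + √(168² + 4×168×28)]/2 = 24.4 m/s
Subgeostrophic (V < V_g = 28 m/s), as expected around a low.
Converting: 24.4 m/s × 3.6 = 88.0 km/h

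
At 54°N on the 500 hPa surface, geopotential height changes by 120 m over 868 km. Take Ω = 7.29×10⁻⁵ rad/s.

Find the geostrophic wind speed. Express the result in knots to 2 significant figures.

22 knots

Coriolis parameter at 54°N:
f = 2Ω sin φ = 2 × 7.29×10⁻⁵ × sin 54° = 1.18×10⁻⁴ s⁻¹
Height gradient: |∂Z/∂n| = 120 m / 868000 m = 1.38×10⁻⁴
On a pressure surface, geostrophic balance gives V_g = (g/f)|∂Z/∂n|:
V_g = 9.81 × 1.38×10⁻⁴ / 1.18×10⁻⁴ = 11.5 m/s
Converting: 11.5 m/s × 1.944 = 22 knots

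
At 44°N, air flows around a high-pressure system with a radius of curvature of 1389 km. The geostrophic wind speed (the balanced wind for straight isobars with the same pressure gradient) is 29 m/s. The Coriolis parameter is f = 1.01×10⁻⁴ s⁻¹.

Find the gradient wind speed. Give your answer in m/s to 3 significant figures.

Around a high, pressure-gradient force acts outward with centrifugal, so Coriolis balances both:
fV = (1/ρ)|∂P/∂n| + V²/R  →  V² − fR·V + fR·V_g = 0
With fR = 1.01×10⁻⁴ × 1389×10³ m = 140 m/s:
V = [fR − √((fR)² − 4 fR V_g)]/2 = [140 − √(140² − 4×140×29)]/2 = 41 m/s
Supergeostrophic (V > V_g = 29 m/s), as expected around a high.

41.0 m/s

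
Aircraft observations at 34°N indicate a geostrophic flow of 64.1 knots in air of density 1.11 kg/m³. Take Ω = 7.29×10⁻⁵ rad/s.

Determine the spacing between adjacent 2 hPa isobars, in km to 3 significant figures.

Coriolis parameter at 34°N:
f = 2Ω sin φ = 2 × 7.29×10⁻⁵ × sin 34° = 8.15×10⁻⁵ s⁻¹
Wind speed in SI: 64.1 knots = 33.0 m/s
Geostrophic balance rearranged: |∂P/∂n| = f ρ V_g
|∂P/∂n| = 8.15×10⁻⁵ × 1.11 × 33.0 = 2.98×10⁻³ Pa/m
Isobar spacing: Δn = ΔP/|∂P/∂n| = 200 Pa / 2.98×10⁻³ Pa/m = 67018 m ≈ 67.0 km

67.0 km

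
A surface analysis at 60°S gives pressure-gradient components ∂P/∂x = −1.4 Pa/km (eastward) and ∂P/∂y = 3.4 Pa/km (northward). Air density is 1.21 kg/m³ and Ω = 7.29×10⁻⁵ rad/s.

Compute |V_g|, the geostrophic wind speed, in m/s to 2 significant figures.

Coriolis parameter at 60°S:
f = 2Ω sin φ = 2 × 7.29×10⁻⁵ × sin 60° = 1.26×10⁻⁴ s⁻¹
In the Southern Hemisphere f is negative: f = −1.26×10⁻⁴ s⁻¹.
Component geostrophic relations (x east, y north):
u_g = −(1/(fρ)) ∂P/∂y,  v_g = (1/(fρ)) ∂P/∂x
u_g = −(3.4×10⁻³)/(−1.26×10⁻⁴ × 1.21) = 22.3 m/s;  v_g = (−1.4×10⁻³)/(−1.26×10⁻⁴ × 1.21) = 9.16 m/s
|V_g| = √(u_g² + v_g²) = 24.1 m/s

24 m/s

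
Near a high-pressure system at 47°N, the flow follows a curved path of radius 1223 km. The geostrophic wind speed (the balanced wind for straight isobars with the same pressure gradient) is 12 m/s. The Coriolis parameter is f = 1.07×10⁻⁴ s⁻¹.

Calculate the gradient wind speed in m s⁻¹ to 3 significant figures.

13.4 m s⁻¹

Around a high, pressure-gradient force acts outward with centrifugal, so Coriolis balances both:
fV = (1/ρ)|∂P/∂n| + V²/R  →  V² − fR·V + fR·V_g = 0
With fR = 1.07×10⁻⁴ × 1223×10³ m = 131 m/s:
V = [fR − √((fR)² − 4 fR V_g)]/2 = [131 − √(131² − 4×131×12)]/2 = 13.4 m/s
Supergeostrophic (V > V_g = 12 m/s), as expected around a high.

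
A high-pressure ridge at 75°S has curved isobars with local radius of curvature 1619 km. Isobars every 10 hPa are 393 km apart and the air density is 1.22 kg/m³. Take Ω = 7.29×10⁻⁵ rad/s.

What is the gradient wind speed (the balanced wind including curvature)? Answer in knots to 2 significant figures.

Coriolis parameter at 75°S:
f = 2Ω sin φ = 2 × 7.29×10⁻⁵ × sin 75° = 1.41×10⁻⁴ s⁻¹
Pressure gradient: |∂P/∂n| = 1000 Pa / 393000 m = 2.54×10⁻³ Pa/m
Geostrophic speed: V_g = |∂P/∂n|/(fρ) = 2.54×10⁻³/(1.41×10⁻⁴ × 1.22) = 14.8 m/s
Around a high, pressure-gradient force acts outward with centrifugal, so Coriolis balances both:
fV = (1/ρ)|∂P/∂n| + V²/R  →  V² − fR·V + fR·V_g = 0
With fR = 1.41×10⁻⁴ × 1619×10³ m = 228 m/s:
V = [fR − √((fR)² − 4 fR V_g)]/2 = [228 − √(228² − 4×228×14.8)]/2 = 15.9 m/s
Supergeostrophic (V > V_g = 14.8 m/s), as expected around a high.
Converting: 15.9 m/s × 1.944 = 31 knots

31 knots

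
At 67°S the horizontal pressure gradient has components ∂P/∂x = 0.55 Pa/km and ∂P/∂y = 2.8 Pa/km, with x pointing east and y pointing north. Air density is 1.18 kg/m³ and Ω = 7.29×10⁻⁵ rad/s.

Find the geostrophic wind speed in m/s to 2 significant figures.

Coriolis parameter at 67°S:
f = 2Ω sin φ = 2 × 7.29×10⁻⁵ × sin 67° = 1.34×10⁻⁴ s⁻¹
In the Southern Hemisphere f is negative: f = −1.34×10⁻⁴ s⁻¹.
Component geostrophic relations (x east, y north):
u_g = −(1/(fρ)) ∂P/∂y,  v_g = (1/(fρ)) ∂P/∂x
u_g = −(2.8×10⁻³)/(−1.34×10⁻⁴ × 1.18) = 17.7 m/s;  v_g = (0.55×10⁻³)/(−1.34×10⁻⁴ × 1.18) = −3.47 m/s
|V_g| = √(u_g² + v_g²) = 18.0 m/s

18 m/s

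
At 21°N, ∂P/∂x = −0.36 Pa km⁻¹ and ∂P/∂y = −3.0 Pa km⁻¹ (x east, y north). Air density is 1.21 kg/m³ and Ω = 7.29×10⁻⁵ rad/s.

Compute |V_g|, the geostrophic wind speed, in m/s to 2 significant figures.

48 m/s

Coriolis parameter at 21°N:
f = 2Ω sin φ = 2 × 7.29×10⁻⁵ × sin 21° = 5.23×10⁻⁵ s⁻¹
Component geostrophic relations (x east, y north):
u_g = −(1/(fρ)) ∂P/∂y,  v_g = (1/(fρ)) ∂P/∂x
u_g = −(−3.0×10⁻³)/(5.23×10⁻⁵ × 1.21) = 47.5 m/s;  v_g = (−0.36×10⁻³)/(5.23×10⁻⁵ × 1.21) = −5.69 m/s
|V_g| = √(u_g² + v_g²) = 47.8 m/s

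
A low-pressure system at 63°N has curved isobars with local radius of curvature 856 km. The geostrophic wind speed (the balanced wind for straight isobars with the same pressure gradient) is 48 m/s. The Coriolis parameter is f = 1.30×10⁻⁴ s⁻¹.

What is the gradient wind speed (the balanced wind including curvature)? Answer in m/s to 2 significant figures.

Around a low, centrifugal force acts outward with Coriolis, so pressure-gradient force balances both:
(1/ρ)|∂P/∂n| = fV + V²/R  →  V² + fR·V − fR·V_g = 0
With fR = 1.30×10⁻⁴ × 856×10³ m = 111 m/s:
V = [−fR + √((fR)² + 4 fR V_g)]/2 = [−111 + √(111² + 4×111×48)]/2 = 36.2 m/s
Subgeostrophic (V < V_g = 48 m/s), as expected around a low.

36 m/s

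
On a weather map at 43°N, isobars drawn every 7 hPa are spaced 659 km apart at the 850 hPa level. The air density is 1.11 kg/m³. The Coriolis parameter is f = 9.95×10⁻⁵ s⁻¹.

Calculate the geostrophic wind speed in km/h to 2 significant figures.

Pressure gradient: |∂P/∂n| = 700 Pa / 659000 m = 1.06×10⁻³ Pa/m
Geostrophic balance (pressure-gradient force = Coriolis force):
V_g = (1/(fρ)) |∂P/∂n| = 1.06×10⁻³ / (9.95×10⁻⁵ × 1.11) = 9.62 m/s
Converting: 9.62 m/s × 3.6 = 35 km/h

35 km/h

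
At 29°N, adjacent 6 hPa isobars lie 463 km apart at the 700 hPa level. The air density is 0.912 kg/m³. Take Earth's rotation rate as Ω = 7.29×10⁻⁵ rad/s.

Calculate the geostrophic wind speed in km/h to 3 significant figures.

72.4 km/h

Coriolis parameter at 29°N:
f = 2Ω sin φ = 2 × 7.29×10⁻⁵ × sin 29° = 7.07×10⁻⁵ s⁻¹
Pressure gradient: |∂P/∂n| = 600 Pa / 463000 m = 1.30×10⁻³ Pa/m
Geostrophic balance (pressure-gradient force = Coriolis force):
V_g = (1/(fρ)) |∂P/∂n| = 1.30×10⁻³ / (7.07×10⁻⁵ × 0.912) = 20.1 m/s
Converting: 20.1 m/s × 3.6 = 72.4 km/h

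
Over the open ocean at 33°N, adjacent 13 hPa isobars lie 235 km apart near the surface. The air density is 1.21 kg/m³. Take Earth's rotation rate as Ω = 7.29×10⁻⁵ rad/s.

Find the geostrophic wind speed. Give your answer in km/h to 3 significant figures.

207 km/h

Coriolis parameter at 33°N:
f = 2Ω sin φ = 2 × 7.29×10⁻⁵ × sin 33° = 7.94×10⁻⁵ s⁻¹
Pressure gradient: |∂P/∂n| = 1300 Pa / 235000 m = 5.53×10⁻³ Pa/m
Geostrophic balance (pressure-gradient force = Coriolis force):
V_g = (1/(fρ)) |∂P/∂n| = 5.53×10⁻³ / (7.94×10⁻⁵ × 1.21) = 57.6 m/s
Converting: 57.6 m/s × 3.6 = 207 km/h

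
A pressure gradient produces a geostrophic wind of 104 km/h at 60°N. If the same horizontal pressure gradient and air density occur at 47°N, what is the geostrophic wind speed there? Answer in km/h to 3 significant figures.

123 km/h

With the same pressure gradient and density, V_g ∝ 1/f ∝ 1/sin φ.
V₂ = V₁ · sin φ₁ / sin φ₂ = 104 × sin 60° / sin 47°
V₂ = 104 × 0.8660/0.7314 = 123 km/h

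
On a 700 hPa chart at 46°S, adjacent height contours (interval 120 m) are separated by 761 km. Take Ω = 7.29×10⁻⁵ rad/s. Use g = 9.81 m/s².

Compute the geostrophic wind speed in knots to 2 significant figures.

29 knots

Coriolis parameter at 46°S:
f = 2Ω sin φ = 2 × 7.29×10⁻⁵ × sin 46° = 1.05×10⁻⁴ s⁻¹
Height gradient: |∂Z/∂n| = 120 m / 761000 m = 1.58×10⁻⁴
On a pressure surface, geostrophic balance gives V_g = (g/f)|∂Z/∂n|:
V_g = 9.81 × 1.58×10⁻⁴ / 1.05×10⁻⁴ = 14.7 m/s
Converting: 14.7 m/s × 1.944 = 29 knots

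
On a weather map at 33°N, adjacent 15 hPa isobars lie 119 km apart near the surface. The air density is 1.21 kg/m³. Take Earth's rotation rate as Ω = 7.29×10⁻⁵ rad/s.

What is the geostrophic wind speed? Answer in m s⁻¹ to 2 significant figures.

Coriolis parameter at 33°N:
f = 2Ω sin φ = 2 × 7.29×10⁻⁵ × sin 33° = 7.94×10⁻⁵ s⁻¹
Pressure gradient: |∂P/∂n| = 1500 Pa / 119000 m = 1.26×10⁻² Pa/m
Geostrophic balance (pressure-gradient force = Coriolis force):
V_g = (1/(fρ)) |∂P/∂n| = 1.26×10⁻² / (7.94×10⁻⁵ × 1.21) = 131 m/s

130 m s⁻¹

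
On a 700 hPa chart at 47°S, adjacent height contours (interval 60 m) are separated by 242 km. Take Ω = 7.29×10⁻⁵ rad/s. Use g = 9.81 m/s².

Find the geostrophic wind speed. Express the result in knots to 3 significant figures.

Coriolis parameter at 47°S:
f = 2Ω sin φ = 2 × 7.29×10⁻⁵ × sin 47° = 1.07×10⁻⁴ s⁻¹
Height gradient: |∂Z/∂n| = 60 m / 242000 m = 2.48×10⁻⁴
On a pressure surface, geostrophic balance gives V_g = (g/f)|∂Z/∂n|:
V_g = 9.81 × 2.48×10⁻⁴ / 1.07×10⁻⁴ = 22.8 m/s
Converting: 22.8 m/s × 1.944 = 44.3 knots

44.3 knots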